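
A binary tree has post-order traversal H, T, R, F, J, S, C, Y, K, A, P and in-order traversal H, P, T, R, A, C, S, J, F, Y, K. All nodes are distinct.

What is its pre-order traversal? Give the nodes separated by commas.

P, H, A, R, T, K, Y, C, S, J, F

The last element of post-order is the root; it splits in-order into left and right subtrees.
Root P: left subtree has 1 node {H}, right has 9 {T, R, A, C, S, J, F, Y, K}.
  Root A: left subtree has 2 nodes {T, R}, right has 6 {C, S, J, F, Y, K}.
    Root R: left subtree has 1 node {T}, right has 0 { }.
    Root K: left subtree has 5 nodes {C, S, J, F, Y}, right has 0 { }.
      Root Y: left subtree has 4 nodes {C, S, J, F}, right has 0 { }.
        Root C: left subtree has 0 nodes { }, right has 3 {S, J, F}.
          Root S: left subtree has 0 nodes { }, right has 2 {J, F}.
            Root J: left subtree has 0 nodes { }, right has 1 {F}.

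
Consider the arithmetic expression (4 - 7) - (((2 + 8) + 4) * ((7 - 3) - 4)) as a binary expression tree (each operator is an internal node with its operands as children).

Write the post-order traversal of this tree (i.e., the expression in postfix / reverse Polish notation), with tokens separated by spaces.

Post-order on an expression tree gives postfix notation: for each operator, emit left operand, right operand, then the operator.

4 7 - 2 8 + 4 + 7 3 - 4 - * -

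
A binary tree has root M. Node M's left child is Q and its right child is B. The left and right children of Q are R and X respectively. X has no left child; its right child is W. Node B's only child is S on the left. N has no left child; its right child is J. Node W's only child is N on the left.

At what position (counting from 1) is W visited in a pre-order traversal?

Pre-order visits the node, then its left subtree, then its right subtree.
Visit M.
At M: go left to Q.
  Visit Q.
  At Q: go left to R.
    R is a leaf — visit R.
  At Q: go right to X.
    Visit X.
    At X: no left child.
    At X: go right to W.
      Visit W.
      At W: go left to N.
        Visit N.
        At N: no left child.
        At N: go right to J.
          J is a leaf — visit J.
      At W: no right child.
At M: go right to B.
  Visit B.
  At B: go left to S.
    S is a leaf — visit S.
  At B: no right child.
Full pre-order sequence: M, Q, R, X, W, N, J, B, S.

5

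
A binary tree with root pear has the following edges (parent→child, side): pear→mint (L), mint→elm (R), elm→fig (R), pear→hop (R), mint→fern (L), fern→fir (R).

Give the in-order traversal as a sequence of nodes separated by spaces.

In-order visits the left subtree, then the node, then the right subtree.
At pear: go left to mint.
  At mint: go left to fern.
    At fern: no left child.
    Visit fern.
    At fern: go right to fir.
      fir is a leaf — visit fir.
  Visit mint.
  At mint: go right to elm.
    At elm: no left child.
    Visit elm.
    At elm: go right to fig.
      fig is a leaf — visit fig.
Visit pear.
At pear: go right to hop.
  hop is a leaf — visit hop.

fern fir mint elm fig pear hop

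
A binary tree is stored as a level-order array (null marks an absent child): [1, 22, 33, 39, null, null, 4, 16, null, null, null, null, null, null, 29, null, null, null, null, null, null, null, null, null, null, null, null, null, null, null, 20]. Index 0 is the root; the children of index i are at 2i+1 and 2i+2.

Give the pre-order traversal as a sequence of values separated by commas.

Pre-order visits the node, then its left subtree, then its right subtree.
Visit 1.
At 1: go left to 22.
  Visit 22.
  At 22: go left to 39.
    Visit 39.
    At 39: go left to 16.
      16 is a leaf — visit 16.
    At 39: no right child.
  At 22: no right child.
At 1: go right to 33.
  Visit 33.
  At 33: no left child.
  At 33: go right to 4.
    Visit 4.
    At 4: no left child.
    At 4: go right to 29.
      Visit 29.
      At 29: no left child.
      At 29: go right to 20.
        20 is a leaf — visit 20.

1, 22, 39, 16, 33, 4, 29, 20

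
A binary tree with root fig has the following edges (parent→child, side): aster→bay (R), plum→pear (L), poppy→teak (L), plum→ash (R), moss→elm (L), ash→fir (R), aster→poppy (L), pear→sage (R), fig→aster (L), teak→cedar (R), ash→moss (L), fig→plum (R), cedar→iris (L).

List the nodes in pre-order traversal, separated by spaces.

Pre-order visits the node, then its left subtree, then its right subtree.
Visit fig.
At fig: go left to aster.
  Visit aster.
  At aster: go left to poppy.
    Visit poppy.
    At poppy: go left to teak.
      Visit teak.
      At teak: no left child.
      At teak: go right to cedar.
        Visit cedar.
        At cedar: go left to iris.
          iris is a leaf — visit iris.
        At cedar: no right child.
    At poppy: no right child.
  At aster: go right to bay.
    bay is a leaf — visit bay.
At fig: go right to plum.
  Visit plum.
  At plum: go left to pear.
    Visit pear.
    At pear: no left child.
    At pear: go right to sage.
      sage is a leaf — visit sage.
  At plum: go right to ash.
    Visit ash.
    At ash: go left to moss.
      Visit moss.
      At moss: go left to elm.
        elm is a leaf — visit elm.
      At moss: no right child.
    At ash: go right to fir.
      fir is a leaf — visit fir.

fig aster poppy teak cedar iris bay plum pear sage ash moss elm fir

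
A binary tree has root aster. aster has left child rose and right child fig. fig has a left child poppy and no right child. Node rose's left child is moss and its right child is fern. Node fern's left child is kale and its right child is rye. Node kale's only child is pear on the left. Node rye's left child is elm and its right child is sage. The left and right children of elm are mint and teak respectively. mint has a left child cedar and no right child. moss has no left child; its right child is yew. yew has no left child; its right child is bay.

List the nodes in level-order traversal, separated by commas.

Level-order visits nodes level by level from the root, left to right within each level.
Level 0: aster
Level 1: rose, fig
Level 2: moss, fern, poppy
Level 3: yew, kale, rye
Level 4: bay, pear, elm, sage
Level 5: mint, teak
Level 6: cedar

aster, rose, fig, moss, fern, poppy, yew, kale, rye, bay, pear, elm, sage, mint, teak, cedar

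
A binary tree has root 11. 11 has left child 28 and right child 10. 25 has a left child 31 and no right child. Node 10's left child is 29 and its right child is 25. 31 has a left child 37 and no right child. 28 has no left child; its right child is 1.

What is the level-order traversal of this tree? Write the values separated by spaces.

11 28 10 1 29 25 31 37

Level-order visits nodes level by level from the root, left to right within each level.
Level 0: 11
Level 1: 28, 10
Level 2: 1, 29, 25
Level 3: 31
Level 4: 37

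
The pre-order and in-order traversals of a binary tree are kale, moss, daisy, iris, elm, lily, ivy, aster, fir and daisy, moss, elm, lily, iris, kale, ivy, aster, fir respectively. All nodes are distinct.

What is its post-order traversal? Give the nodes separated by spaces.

The first element of pre-order is the root; it splits in-order into left and right subtrees.
Root kale: left subtree has 5 nodes {daisy, moss, elm, lily, iris}, right has 3 {ivy, aster, fir}.
  Root moss: left subtree has 1 node {daisy}, right has 3 {elm, lily, iris}.
    Root iris: left subtree has 2 nodes {elm, lily}, right has 0 { }.
      Root elm: left subtree has 0 nodes { }, right has 1 {lily}.
  Root ivy: left subtree has 0 nodes { }, right has 2 {aster, fir}.
    Root aster: left subtree has 0 nodes { }, right has 1 {fir}.

daisy lily elm iris moss fir aster ivy kale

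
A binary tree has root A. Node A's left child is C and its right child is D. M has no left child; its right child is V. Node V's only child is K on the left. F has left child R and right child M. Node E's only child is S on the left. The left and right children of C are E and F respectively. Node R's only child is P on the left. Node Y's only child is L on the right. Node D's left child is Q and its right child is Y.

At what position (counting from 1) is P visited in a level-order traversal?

12

Level-order visits nodes level by level from the root, left to right within each level.
Level 0: A
Level 1: C, D
Level 2: E, F, Q, Y
Level 3: S, R, M, L
Level 4: P, V
Level 5: K
Full level-order sequence: A, C, D, E, F, Q, Y, S, R, M, L, P, V, K.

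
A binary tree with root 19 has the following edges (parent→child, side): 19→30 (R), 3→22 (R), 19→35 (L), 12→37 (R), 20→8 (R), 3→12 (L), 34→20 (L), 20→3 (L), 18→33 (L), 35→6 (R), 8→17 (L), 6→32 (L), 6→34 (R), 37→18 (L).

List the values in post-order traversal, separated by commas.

Post-order visits the left subtree, then the right subtree, then the node.
At 19: go left to 35.
  At 35: no left child.
  At 35: go right to 6.
    At 6: go left to 32.
      32 is a leaf — visit 32.
    At 6: go right to 34.
      At 34: go left to 20.
        At 20: go left to 3.
          At 3: go left to 12.
            At 12: no left child.
            At 12: go right to 37.
              At 37: go left to 18.
                At 18: go left to 33.
                  33 is a leaf — visit 33.
                At 18: no right child.
                Visit 18.
              At 37: no right child.
              Visit 37.
            Visit 12.
          At 3: go right to 22.
            22 is a leaf — visit 22.
          Visit 3.
        At 20: go right to 8.
          At 8: go left to 17.
            17 is a leaf — visit 17.
          At 8: no right child.
          Visit 8.
        Visit 20.
      At 34: no right child.
      Visit 34.
    Visit 6.
  Visit 35.
At 19: go right to 30.
  30 is a leaf — visit 30.
Visit 19.

32, 33, 18, 37, 12, 22, 3, 17, 8, 20, 34, 6, 35, 30, 19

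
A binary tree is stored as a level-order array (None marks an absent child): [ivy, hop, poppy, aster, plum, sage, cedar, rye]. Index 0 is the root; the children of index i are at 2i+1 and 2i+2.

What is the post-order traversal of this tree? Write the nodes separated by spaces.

Post-order visits the left subtree, then the right subtree, then the node.
At ivy: go left to hop.
  At hop: go left to aster.
    At aster: go left to rye.
      rye is a leaf — visit rye.
    At aster: no right child.
    Visit aster.
  At hop: go right to plum.
    plum is a leaf — visit plum.
  Visit hop.
At ivy: go right to poppy.
  At poppy: go left to sage.
    sage is a leaf — visit sage.
  At poppy: go right to cedar.
    cedar is a leaf — visit cedar.
  Visit poppy.
Visit ivy.

rye aster plum hop sage cedar poppy ivy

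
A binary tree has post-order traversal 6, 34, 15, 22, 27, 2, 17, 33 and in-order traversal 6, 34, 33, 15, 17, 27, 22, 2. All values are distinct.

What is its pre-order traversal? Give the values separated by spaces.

The last element of post-order is the root; it splits in-order into left and right subtrees.
Root 33: left subtree has 2 nodes {6, 34}, right has 5 {15, 17, 27, 22, 2}.
  Root 34: left subtree has 1 node {6}, right has 0 { }.
  Root 17: left subtree has 1 node {15}, right has 3 {27, 22, 2}.
    Root 2: left subtree has 2 nodes {27, 22}, right has 0 { }.
      Root 27: left subtree has 0 nodes { }, right has 1 {22}.

33 34 6 17 15 2 27 22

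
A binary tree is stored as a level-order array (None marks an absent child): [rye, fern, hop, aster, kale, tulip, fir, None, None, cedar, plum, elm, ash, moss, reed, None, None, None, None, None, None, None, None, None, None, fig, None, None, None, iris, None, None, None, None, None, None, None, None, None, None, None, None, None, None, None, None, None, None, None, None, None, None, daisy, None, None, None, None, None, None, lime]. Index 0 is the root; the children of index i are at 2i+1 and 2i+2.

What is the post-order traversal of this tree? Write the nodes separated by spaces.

aster cedar plum kale fern elm daisy fig ash tulip moss lime iris reed fir hop rye

Post-order visits the left subtree, then the right subtree, then the node.
At rye: go left to fern.
  At fern: go left to aster.
    aster is a leaf — visit aster.
  At fern: go right to kale.
    At kale: go left to cedar.
      cedar is a leaf — visit cedar.
    At kale: go right to plum.
      plum is a leaf — visit plum.
    Visit kale.
  Visit fern.
At rye: go right to hop.
  At hop: go left to tulip.
    At tulip: go left to elm.
      elm is a leaf — visit elm.
    At tulip: go right to ash.
      At ash: go left to fig.
        At fig: no left child.
        At fig: go right to daisy.
          daisy is a leaf — visit daisy.
        Visit fig.
      At ash: no right child.
      Visit ash.
    Visit tulip.
  At hop: go right to fir.
    At fir: go left to moss.
      moss is a leaf — visit moss.
    At fir: go right to reed.
      At reed: go left to iris.
        At iris: go left to lime.
          lime is a leaf — visit lime.
        At iris: no right child.
        Visit iris.
      At reed: no right child.
      Visit reed.
    Visit fir.
  Visit hop.
Visit rye.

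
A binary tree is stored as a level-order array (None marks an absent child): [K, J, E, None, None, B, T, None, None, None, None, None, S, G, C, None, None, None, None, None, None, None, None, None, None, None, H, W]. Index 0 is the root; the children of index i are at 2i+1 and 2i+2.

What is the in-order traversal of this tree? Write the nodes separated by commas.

In-order visits the left subtree, then the node, then the right subtree.
At K: go left to J.
  J is a leaf — visit J.
Visit K.
At K: go right to E.
  At E: go left to B.
    At B: no left child.
    Visit B.
    At B: go right to S.
      At S: no left child.
      Visit S.
      At S: go right to H.
        H is a leaf — visit H.
  Visit E.
  At E: go right to T.
    At T: go left to G.
      At G: go left to W.
        W is a leaf — visit W.
      Visit G.
      At G: no right child.
    Visit T.
    At T: go right to C.
      C is a leaf — visit C.

J, K, B, S, H, E, W, G, T, C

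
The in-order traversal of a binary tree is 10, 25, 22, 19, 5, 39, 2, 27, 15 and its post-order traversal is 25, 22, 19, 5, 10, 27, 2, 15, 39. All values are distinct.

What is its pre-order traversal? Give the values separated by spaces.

The last element of post-order is the root; it splits in-order into left and right subtrees.
Root 39: left subtree has 5 nodes {10, 25, 22, 19, 5}, right has 3 {2, 27, 15}.
  Root 10: left subtree has 0 nodes { }, right has 4 {25, 22, 19, 5}.
    Root 5: left subtree has 3 nodes {25, 22, 19}, right has 0 { }.
      Root 19: left subtree has 2 nodes {25, 22}, right has 0 { }.
        Root 22: left subtree has 1 node {25}, right has 0 { }.
  Root 15: left subtree has 2 nodes {2, 27}, right has 0 { }.
    Root 2: left subtree has 0 nodes { }, right has 1 {27}.

39 10 5 19 22 25 15 2 27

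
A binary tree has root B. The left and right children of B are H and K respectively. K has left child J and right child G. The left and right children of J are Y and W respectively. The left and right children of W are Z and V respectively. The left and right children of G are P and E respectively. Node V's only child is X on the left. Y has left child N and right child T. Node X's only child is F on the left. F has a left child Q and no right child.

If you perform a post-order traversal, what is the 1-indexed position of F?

7

Post-order visits the left subtree, then the right subtree, then the node.
At B: go left to H.
  H is a leaf — visit H.
At B: go right to K.
  At K: go left to J.
    At J: go left to Y.
      At Y: go left to N.
        N is a leaf — visit N.
      At Y: go right to T.
        T is a leaf — visit T.
      Visit Y.
    At J: go right to W.
      At W: go left to Z.
        Z is a leaf — visit Z.
      At W: go right to V.
        At V: go left to X.
          At X: go left to F.
            At F: go left to Q.
              Q is a leaf — visit Q.
            At F: no right child.
            Visit F.
          At X: no right child.
          Visit X.
        At V: no right child.
        Visit V.
      Visit W.
    Visit J.
  At K: go right to G.
    At G: go left to P.
      P is a leaf — visit P.
    At G: go right to E.
      E is a leaf — visit E.
    Visit G.
  Visit K.
Visit B.
Full post-order sequence: H, N, T, Y, Z, Q, F, X, V, W, J, P, E, G, K, B.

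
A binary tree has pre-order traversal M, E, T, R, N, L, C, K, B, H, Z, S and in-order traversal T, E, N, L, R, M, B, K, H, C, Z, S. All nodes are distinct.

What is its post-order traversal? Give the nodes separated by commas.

T, L, N, R, E, B, H, K, S, Z, C, M

The first element of pre-order is the root; it splits in-order into left and right subtrees.
Root M: left subtree has 5 nodes {T, E, N, L, R}, right has 6 {B, K, H, C, Z, S}.
  Root E: left subtree has 1 node {T}, right has 3 {N, L, R}.
    Root R: left subtree has 2 nodes {N, L}, right has 0 { }.
      Root N: left subtree has 0 nodes { }, right has 1 {L}.
  Root C: left subtree has 3 nodes {B, K, H}, right has 2 {Z, S}.
    Root K: left subtree has 1 node {B}, right has 1 {H}.
    Root Z: left subtree has 0 nodes { }, right has 1 {S}.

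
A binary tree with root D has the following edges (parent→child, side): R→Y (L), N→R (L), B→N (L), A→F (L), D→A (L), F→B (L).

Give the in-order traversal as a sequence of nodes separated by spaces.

In-order visits the left subtree, then the node, then the right subtree.
At D: go left to A.
  At A: go left to F.
    At F: go left to B.
      At B: go left to N.
        At N: go left to R.
          At R: go left to Y.
            Y is a leaf — visit Y.
          Visit R.
          At R: no right child.
        Visit N.
        At N: no right child.
      Visit B.
      At B: no right child.
    Visit F.
    At F: no right child.
  Visit A.
  At A: no right child.
Visit D.
At D: no right child.

Y R N B F A D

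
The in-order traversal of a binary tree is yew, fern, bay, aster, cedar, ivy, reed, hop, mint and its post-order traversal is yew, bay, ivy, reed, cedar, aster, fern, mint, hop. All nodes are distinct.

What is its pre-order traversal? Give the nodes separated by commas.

hop, fern, yew, aster, bay, cedar, reed, ivy, mint

The last element of post-order is the root; it splits in-order into left and right subtrees.
Root hop: left subtree has 7 nodes {yew, fern, bay, aster, cedar, ivy, reed}, right has 1 {mint}.
  Root fern: left subtree has 1 node {yew}, right has 5 {bay, aster, cedar, ivy, reed}.
    Root aster: left subtree has 1 node {bay}, right has 3 {cedar, ivy, reed}.
      Root cedar: left subtree has 0 nodes { }, right has 2 {ivy, reed}.
        Root reed: left subtree has 1 node {ivy}, right has 0 { }.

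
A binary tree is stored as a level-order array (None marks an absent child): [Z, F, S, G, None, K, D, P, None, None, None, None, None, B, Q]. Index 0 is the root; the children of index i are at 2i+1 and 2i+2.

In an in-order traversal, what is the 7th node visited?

B

In-order visits the left subtree, then the node, then the right subtree.
At Z: go left to F.
  At F: go left to G.
    At G: go left to P.
      P is a leaf — visit P.
    Visit G.
    At G: no right child.
  Visit F.
  At F: no right child.
Visit Z.
At Z: go right to S.
  At S: go left to K.
    K is a leaf — visit K.
  Visit S.
  At S: go right to D.
    At D: go left to B.
      B is a leaf — visit B.
    Visit D.
    At D: go right to Q.
      Q is a leaf — visit Q.
Full in-order sequence: P, G, F, Z, K, S, B, D, Q.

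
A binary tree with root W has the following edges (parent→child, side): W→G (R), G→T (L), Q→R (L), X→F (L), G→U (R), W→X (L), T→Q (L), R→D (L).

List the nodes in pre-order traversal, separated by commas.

W, X, F, G, T, Q, R, D, U

Pre-order visits the node, then its left subtree, then its right subtree.
Visit W.
At W: go left to X.
  Visit X.
  At X: go left to F.
    F is a leaf — visit F.
  At X: no right child.
At W: go right to G.
  Visit G.
  At G: go left to T.
    Visit T.
    At T: go left to Q.
      Visit Q.
      At Q: go left to R.
        Visit R.
        At R: go left to D.
          D is a leaf — visit D.
        At R: no right child.
      At Q: no right child.
    At T: no right child.
  At G: go right to U.
    U is a leaf — visit U.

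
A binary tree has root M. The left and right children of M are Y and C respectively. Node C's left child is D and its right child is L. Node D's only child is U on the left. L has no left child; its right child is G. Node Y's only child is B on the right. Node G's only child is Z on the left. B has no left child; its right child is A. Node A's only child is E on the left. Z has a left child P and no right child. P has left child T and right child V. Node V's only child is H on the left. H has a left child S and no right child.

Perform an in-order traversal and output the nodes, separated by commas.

In-order visits the left subtree, then the node, then the right subtree.
At M: go left to Y.
  At Y: no left child.
  Visit Y.
  At Y: go right to B.
    At B: no left child.
    Visit B.
    At B: go right to A.
      At A: go left to E.
        E is a leaf — visit E.
      Visit A.
      At A: no right child.
Visit M.
At M: go right to C.
  At C: go left to D.
    At D: go left to U.
      U is a leaf — visit U.
    Visit D.
    At D: no right child.
  Visit C.
  At C: go right to L.
    At L: no left child.
    Visit L.
    At L: go right to G.
      At G: go left to Z.
        At Z: go left to P.
          At P: go left to T.
            T is a leaf — visit T.
          Visit P.
          At P: go right to V.
            At V: go left to H.
              At H: go left to S.
                S is a leaf — visit S.
              Visit H.
              At H: no right child.
            Visit V.
            At V: no right child.
        Visit Z.
        At Z: no right child.
      Visit G.
      At G: no right child.

Y, B, E, A, M, U, D, C, L, T, P, S, H, V, Z, G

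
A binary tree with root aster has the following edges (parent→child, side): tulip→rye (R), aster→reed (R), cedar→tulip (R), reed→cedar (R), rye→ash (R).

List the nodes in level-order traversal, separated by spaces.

Level-order visits nodes level by level from the root, left to right within each level.
Level 0: aster
Level 1: reed
Level 2: cedar
Level 3: tulip
Level 4: rye
Level 5: ash

aster reed cedar tulip rye ash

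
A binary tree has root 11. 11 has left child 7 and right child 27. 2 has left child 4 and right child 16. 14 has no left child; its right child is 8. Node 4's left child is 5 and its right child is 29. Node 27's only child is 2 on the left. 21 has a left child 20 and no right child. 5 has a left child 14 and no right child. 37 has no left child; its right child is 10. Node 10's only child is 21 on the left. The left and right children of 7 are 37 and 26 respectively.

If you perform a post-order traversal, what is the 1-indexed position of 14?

Post-order visits the left subtree, then the right subtree, then the node.
At 11: go left to 7.
  At 7: go left to 37.
    At 37: no left child.
    At 37: go right to 10.
      At 10: go left to 21.
        At 21: go left to 20.
          20 is a leaf — visit 20.
        At 21: no right child.
        Visit 21.
      At 10: no right child.
      Visit 10.
    Visit 37.
  At 7: go right to 26.
    26 is a leaf — visit 26.
  Visit 7.
At 11: go right to 27.
  At 27: go left to 2.
    At 2: go left to 4.
      At 4: go left to 5.
        At 5: go left to 14.
          At 14: no left child.
          At 14: go right to 8.
            8 is a leaf — visit 8.
          Visit 14.
        At 5: no right child.
        Visit 5.
      At 4: go right to 29.
        29 is a leaf — visit 29.
      Visit 4.
    At 2: go right to 16.
      16 is a leaf — visit 16.
    Visit 2.
  At 27: no right child.
  Visit 27.
Visit 11.
Full post-order sequence: 20, 21, 10, 37, 26, 7, 8, 14, 5, 29, 4, 16, 2, 27, 11.

8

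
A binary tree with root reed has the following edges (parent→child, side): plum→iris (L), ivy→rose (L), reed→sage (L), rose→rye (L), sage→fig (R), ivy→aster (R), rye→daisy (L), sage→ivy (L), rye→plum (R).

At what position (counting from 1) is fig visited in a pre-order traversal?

Pre-order visits the node, then its left subtree, then its right subtree.
Visit reed.
At reed: go left to sage.
  Visit sage.
  At sage: go left to ivy.
    Visit ivy.
    At ivy: go left to rose.
      Visit rose.
      At rose: go left to rye.
        Visit rye.
        At rye: go left to daisy.
          daisy is a leaf — visit daisy.
        At rye: go right to plum.
          Visit plum.
          At plum: go left to iris.
            iris is a leaf — visit iris.
          At plum: no right child.
      At rose: no right child.
    At ivy: go right to aster.
      aster is a leaf — visit aster.
  At sage: go right to fig.
    fig is a leaf — visit fig.
At reed: no right child.
Full pre-order sequence: reed, sage, ivy, rose, rye, daisy, plum, iris, aster, fig.

10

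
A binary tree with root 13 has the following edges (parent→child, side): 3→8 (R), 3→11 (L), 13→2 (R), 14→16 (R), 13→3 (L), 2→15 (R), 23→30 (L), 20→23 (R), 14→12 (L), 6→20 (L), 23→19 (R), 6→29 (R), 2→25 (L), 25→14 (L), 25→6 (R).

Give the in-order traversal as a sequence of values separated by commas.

11, 3, 8, 13, 12, 14, 16, 25, 20, 30, 23, 19, 6, 29, 2, 15

In-order visits the left subtree, then the node, then the right subtree.
At 13: go left to 3.
  At 3: go left to 11.
    11 is a leaf — visit 11.
  Visit 3.
  At 3: go right to 8.
    8 is a leaf — visit 8.
Visit 13.
At 13: go right to 2.
  At 2: go left to 25.
    At 25: go left to 14.
      At 14: go left to 12.
        12 is a leaf — visit 12.
      Visit 14.
      At 14: go right to 16.
        16 is a leaf — visit 16.
    Visit 25.
    At 25: go right to 6.
      At 6: go left to 20.
        At 20: no left child.
        Visit 20.
        At 20: go right to 23.
          At 23: go left to 30.
            30 is a leaf — visit 30.
          Visit 23.
          At 23: go right to 19.
            19 is a leaf — visit 19.
      Visit 6.
      At 6: go right to 29.
        29 is a leaf — visit 29.
  Visit 2.
  At 2: go right to 15.
    15 is a leaf — visit 15.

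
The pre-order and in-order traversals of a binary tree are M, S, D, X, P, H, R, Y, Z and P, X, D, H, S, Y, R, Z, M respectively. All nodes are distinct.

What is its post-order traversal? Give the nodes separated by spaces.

P X H D Y Z R S M

The first element of pre-order is the root; it splits in-order into left and right subtrees.
Root M: left subtree has 8 nodes {P, X, D, H, S, Y, R, Z}, right has 0 { }.
  Root S: left subtree has 4 nodes {P, X, D, H}, right has 3 {Y, R, Z}.
    Root D: left subtree has 2 nodes {P, X}, right has 1 {H}.
      Root X: left subtree has 1 node {P}, right has 0 { }.
    Root R: left subtree has 1 node {Y}, right has 1 {Z}.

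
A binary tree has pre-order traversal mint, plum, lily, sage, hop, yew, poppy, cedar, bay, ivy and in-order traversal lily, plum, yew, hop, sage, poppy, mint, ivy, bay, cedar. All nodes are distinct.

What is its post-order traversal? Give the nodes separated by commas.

lily, yew, hop, poppy, sage, plum, ivy, bay, cedar, mint

The first element of pre-order is the root; it splits in-order into left and right subtrees.
Root mint: left subtree has 6 nodes {lily, plum, yew, hop, sage, poppy}, right has 3 {ivy, bay, cedar}.
  Root plum: left subtree has 1 node {lily}, right has 4 {yew, hop, sage, poppy}.
    Root sage: left subtree has 2 nodes {yew, hop}, right has 1 {poppy}.
      Root hop: left subtree has 1 node {yew}, right has 0 { }.
  Root cedar: left subtree has 2 nodes {ivy, bay}, right has 0 { }.
    Root bay: left subtree has 1 node {ivy}, right has 0 { }.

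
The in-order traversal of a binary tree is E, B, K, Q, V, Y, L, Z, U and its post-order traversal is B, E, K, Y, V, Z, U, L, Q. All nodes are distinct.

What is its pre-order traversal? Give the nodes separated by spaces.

Q K E B L V Y U Z

The last element of post-order is the root; it splits in-order into left and right subtrees.
Root Q: left subtree has 3 nodes {E, B, K}, right has 5 {V, Y, L, Z, U}.
  Root K: left subtree has 2 nodes {E, B}, right has 0 { }.
    Root E: left subtree has 0 nodes { }, right has 1 {B}.
  Root L: left subtree has 2 nodes {V, Y}, right has 2 {Z, U}.
    Root V: left subtree has 0 nodes { }, right has 1 {Y}.
    Root U: left subtree has 1 node {Z}, right has 0 { }.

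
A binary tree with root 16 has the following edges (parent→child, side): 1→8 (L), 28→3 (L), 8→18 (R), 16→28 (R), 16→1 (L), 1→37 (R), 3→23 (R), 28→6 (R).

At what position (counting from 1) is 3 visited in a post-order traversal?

6

Post-order visits the left subtree, then the right subtree, then the node.
At 16: go left to 1.
  At 1: go left to 8.
    At 8: no left child.
    At 8: go right to 18.
      18 is a leaf — visit 18.
    Visit 8.
  At 1: go right to 37.
    37 is a leaf — visit 37.
  Visit 1.
At 16: go right to 28.
  At 28: go left to 3.
    At 3: no left child.
    At 3: go right to 23.
      23 is a leaf — visit 23.
    Visit 3.
  At 28: go right to 6.
    6 is a leaf — visit 6.
  Visit 28.
Visit 16.
Full post-order sequence: 18, 8, 37, 1, 23, 3, 6, 28, 16.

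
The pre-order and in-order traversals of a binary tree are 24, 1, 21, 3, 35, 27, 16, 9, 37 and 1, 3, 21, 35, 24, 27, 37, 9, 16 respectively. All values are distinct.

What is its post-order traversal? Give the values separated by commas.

The first element of pre-order is the root; it splits in-order into left and right subtrees.
Root 24: left subtree has 4 nodes {1, 3, 21, 35}, right has 4 {27, 37, 9, 16}.
  Root 1: left subtree has 0 nodes { }, right has 3 {3, 21, 35}.
    Root 21: left subtree has 1 node {3}, right has 1 {35}.
  Root 27: left subtree has 0 nodes { }, right has 3 {37, 9, 16}.
    Root 16: left subtree has 2 nodes {37, 9}, right has 0 { }.
      Root 9: left subtree has 1 node {37}, right has 0 { }.

3, 35, 21, 1, 37, 9, 16, 27, 24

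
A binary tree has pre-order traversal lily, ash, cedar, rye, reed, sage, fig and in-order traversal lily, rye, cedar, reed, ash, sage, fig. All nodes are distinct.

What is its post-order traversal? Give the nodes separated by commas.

rye, reed, cedar, fig, sage, ash, lily

The first element of pre-order is the root; it splits in-order into left and right subtrees.
Root lily: left subtree has 0 nodes { }, right has 6 {rye, cedar, reed, ash, sage, fig}.
  Root ash: left subtree has 3 nodes {rye, cedar, reed}, right has 2 {sage, fig}.
    Root cedar: left subtree has 1 node {rye}, right has 1 {reed}.
    Root sage: left subtree has 0 nodes { }, right has 1 {fig}.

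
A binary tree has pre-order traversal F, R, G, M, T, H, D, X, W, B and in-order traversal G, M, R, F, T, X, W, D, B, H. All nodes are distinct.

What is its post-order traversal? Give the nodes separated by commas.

M, G, R, W, X, B, D, H, T, F

The first element of pre-order is the root; it splits in-order into left and right subtrees.
Root F: left subtree has 3 nodes {G, M, R}, right has 6 {T, X, W, D, B, H}.
  Root R: left subtree has 2 nodes {G, M}, right has 0 { }.
    Root G: left subtree has 0 nodes { }, right has 1 {M}.
  Root T: left subtree has 0 nodes { }, right has 5 {X, W, D, B, H}.
    Root H: left subtree has 4 nodes {X, W, D, B}, right has 0 { }.
      Root D: left subtree has 2 nodes {X, W}, right has 1 {B}.
        Root X: left subtree has 0 nodes { }, right has 1 {W}.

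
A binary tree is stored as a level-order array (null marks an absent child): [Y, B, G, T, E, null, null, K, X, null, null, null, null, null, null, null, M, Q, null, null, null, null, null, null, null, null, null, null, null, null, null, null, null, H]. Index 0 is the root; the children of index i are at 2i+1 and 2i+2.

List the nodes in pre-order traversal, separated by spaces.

Pre-order visits the node, then its left subtree, then its right subtree.
Visit Y.
At Y: go left to B.
  Visit B.
  At B: go left to T.
    Visit T.
    At T: go left to K.
      Visit K.
      At K: no left child.
      At K: go right to M.
        Visit M.
        At M: go left to H.
          H is a leaf — visit H.
        At M: no right child.
    At T: go right to X.
      Visit X.
      At X: go left to Q.
        Q is a leaf — visit Q.
      At X: no right child.
  At B: go right to E.
    E is a leaf — visit E.
At Y: go right to G.
  G is a leaf — visit G.

Y B T K M H X Q E G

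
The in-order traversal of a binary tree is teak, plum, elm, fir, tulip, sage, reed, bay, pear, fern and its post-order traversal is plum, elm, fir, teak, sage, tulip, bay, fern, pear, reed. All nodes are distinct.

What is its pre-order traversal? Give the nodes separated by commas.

The last element of post-order is the root; it splits in-order into left and right subtrees.
Root reed: left subtree has 6 nodes {teak, plum, elm, fir, tulip, sage}, right has 3 {bay, pear, fern}.
  Root tulip: left subtree has 4 nodes {teak, plum, elm, fir}, right has 1 {sage}.
    Root teak: left subtree has 0 nodes { }, right has 3 {plum, elm, fir}.
      Root fir: left subtree has 2 nodes {plum, elm}, right has 0 { }.
        Root elm: left subtree has 1 node {plum}, right has 0 { }.
  Root pear: left subtree has 1 node {bay}, right has 1 {fern}.

reed, tulip, teak, fir, elm, plum, sage, pear, bay, fern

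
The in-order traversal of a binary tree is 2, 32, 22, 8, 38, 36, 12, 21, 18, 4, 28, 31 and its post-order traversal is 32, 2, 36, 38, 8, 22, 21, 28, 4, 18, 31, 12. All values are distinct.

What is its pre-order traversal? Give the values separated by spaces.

12 22 2 32 8 38 36 31 18 21 4 28

The last element of post-order is the root; it splits in-order into left and right subtrees.
Root 12: left subtree has 6 nodes {2, 32, 22, 8, 38, 36}, right has 5 {21, 18, 4, 28, 31}.
  Root 22: left subtree has 2 nodes {2, 32}, right has 3 {8, 38, 36}.
    Root 2: left subtree has 0 nodes { }, right has 1 {32}.
    Root 8: left subtree has 0 nodes { }, right has 2 {38, 36}.
      Root 38: left subtree has 0 nodes { }, right has 1 {36}.
  Root 31: left subtree has 4 nodes {21, 18, 4, 28}, right has 0 { }.
    Root 18: left subtree has 1 node {21}, right has 2 {4, 28}.
      Root 4: left subtree has 0 nodes { }, right has 1 {28}.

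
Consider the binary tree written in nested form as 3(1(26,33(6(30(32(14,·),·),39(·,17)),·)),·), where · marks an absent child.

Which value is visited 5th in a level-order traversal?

Level-order visits nodes level by level from the root, left to right within each level.
Level 0: 3
Level 1: 1
Level 2: 26, 33
Level 3: 6
Level 4: 30, 39
Level 5: 32, 17
Level 6: 14
Full level-order sequence: 3, 1, 26, 33, 6, 30, 39, 32, 17, 14.

6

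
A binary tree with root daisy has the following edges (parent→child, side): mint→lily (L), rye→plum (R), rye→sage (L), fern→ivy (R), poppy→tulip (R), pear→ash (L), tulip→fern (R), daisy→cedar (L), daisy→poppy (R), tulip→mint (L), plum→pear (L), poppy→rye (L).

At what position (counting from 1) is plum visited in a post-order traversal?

Post-order visits the left subtree, then the right subtree, then the node.
At daisy: go left to cedar.
  cedar is a leaf — visit cedar.
At daisy: go right to poppy.
  At poppy: go left to rye.
    At rye: go left to sage.
      sage is a leaf — visit sage.
    At rye: go right to plum.
      At plum: go left to pear.
        At pear: go left to ash.
          ash is a leaf — visit ash.
        At pear: no right child.
        Visit pear.
      At plum: no right child.
      Visit plum.
    Visit rye.
  At poppy: go right to tulip.
    At tulip: go left to mint.
      At mint: go left to lily.
        lily is a leaf — visit lily.
      At mint: no right child.
      Visit mint.
    At tulip: go right to fern.
      At fern: no left child.
      At fern: go right to ivy.
        ivy is a leaf — visit ivy.
      Visit fern.
    Visit tulip.
  Visit poppy.
Visit daisy.
Full post-order sequence: cedar, sage, ash, pear, plum, rye, lily, mint, ivy, fern, tulip, poppy, daisy.

5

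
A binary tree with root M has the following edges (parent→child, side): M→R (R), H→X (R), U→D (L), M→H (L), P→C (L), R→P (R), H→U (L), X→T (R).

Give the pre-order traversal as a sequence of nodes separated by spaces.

Pre-order visits the node, then its left subtree, then its right subtree.
Visit M.
At M: go left to H.
  Visit H.
  At H: go left to U.
    Visit U.
    At U: go left to D.
      D is a leaf — visit D.
    At U: no right child.
  At H: go right to X.
    Visit X.
    At X: no left child.
    At X: go right to T.
      T is a leaf — visit T.
At M: go right to R.
  Visit R.
  At R: no left child.
  At R: go right to P.
    Visit P.
    At P: go left to C.
      C is a leaf — visit C.
    At P: no right child.

M H U D X T R P C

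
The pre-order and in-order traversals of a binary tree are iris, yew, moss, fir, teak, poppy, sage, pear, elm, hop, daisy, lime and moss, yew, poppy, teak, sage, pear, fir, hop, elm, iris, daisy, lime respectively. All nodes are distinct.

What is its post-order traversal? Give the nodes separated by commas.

The first element of pre-order is the root; it splits in-order into left and right subtrees.
Root iris: left subtree has 9 nodes {moss, yew, poppy, teak, sage, pear, fir, hop, elm}, right has 2 {daisy, lime}.
  Root yew: left subtree has 1 node {moss}, right has 7 {poppy, teak, sage, pear, fir, hop, elm}.
    Root fir: left subtree has 4 nodes {poppy, teak, sage, pear}, right has 2 {hop, elm}.
      Root teak: left subtree has 1 node {poppy}, right has 2 {sage, pear}.
        Root sage: left subtree has 0 nodes { }, right has 1 {pear}.
      Root elm: left subtree has 1 node {hop}, right has 0 { }.
  Root daisy: left subtree has 0 nodes { }, right has 1 {lime}.

moss, poppy, pear, sage, teak, hop, elm, fir, yew, lime, daisy, iris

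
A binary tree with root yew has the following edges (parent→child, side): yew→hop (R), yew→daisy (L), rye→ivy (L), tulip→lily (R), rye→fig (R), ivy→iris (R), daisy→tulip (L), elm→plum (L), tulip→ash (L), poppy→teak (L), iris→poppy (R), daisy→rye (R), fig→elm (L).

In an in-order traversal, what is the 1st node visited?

ash

In-order visits the left subtree, then the node, then the right subtree.
At yew: go left to daisy.
  At daisy: go left to tulip.
    At tulip: go left to ash.
      ash is a leaf — visit ash.
    Visit tulip.
    At tulip: go right to lily.
      lily is a leaf — visit lily.
  Visit daisy.
  At daisy: go right to rye.
    At rye: go left to ivy.
      At ivy: no left child.
      Visit ivy.
      At ivy: go right to iris.
        At iris: no left child.
        Visit iris.
        At iris: go right to poppy.
          At poppy: go left to teak.
            teak is a leaf — visit teak.
          Visit poppy.
          At poppy: no right child.
    Visit rye.
    At rye: go right to fig.
      At fig: go left to elm.
        At elm: go left to plum.
          plum is a leaf — visit plum.
        Visit elm.
        At elm: no right child.
      Visit fig.
      At fig: no right child.
Visit yew.
At yew: go right to hop.
  hop is a leaf — visit hop.
Full in-order sequence: ash, tulip, lily, daisy, ivy, iris, teak, poppy, rye, plum, elm, fig, yew, hop.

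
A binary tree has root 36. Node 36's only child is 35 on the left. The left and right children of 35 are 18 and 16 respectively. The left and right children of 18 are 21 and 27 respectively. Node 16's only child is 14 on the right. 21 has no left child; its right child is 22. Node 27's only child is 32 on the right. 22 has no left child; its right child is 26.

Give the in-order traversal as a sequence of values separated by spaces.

21 22 26 18 27 32 35 16 14 36

In-order visits the left subtree, then the node, then the right subtree.
At 36: go left to 35.
  At 35: go left to 18.
    At 18: go left to 21.
      At 21: no left child.
      Visit 21.
      At 21: go right to 22.
        At 22: no left child.
        Visit 22.
        At 22: go right to 26.
          26 is a leaf — visit 26.
    Visit 18.
    At 18: go right to 27.
      At 27: no left child.
      Visit 27.
      At 27: go right to 32.
        32 is a leaf — visit 32.
  Visit 35.
  At 35: go right to 16.
    At 16: no left child.
    Visit 16.
    At 16: go right to 14.
      14 is a leaf — visit 14.
Visit 36.
At 36: no right child.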